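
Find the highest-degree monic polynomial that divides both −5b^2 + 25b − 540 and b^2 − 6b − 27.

Repeated division with remainder:
  −5b^2 + 25b − 540 = (−5)(b^2 − 6b − 27) + (−5b − 675)
  b^2 − 6b − 27 = (−(1/5)b + 141/5)(−5b − 675) + (19008)
  −5b − 675 = (−(5/19008)b − 25/704)(19008) + (0)
The last nonzero remainder is the constant 19008, so the polynomials are coprime and gcd = 1.

1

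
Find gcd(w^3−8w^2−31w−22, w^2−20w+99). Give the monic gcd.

w−11

Repeated division with remainder:
  w^3−8w^2−31w−22 = (w+12)(w^2−20w+99) + (110w−1210)
  w^2−20w+99 = ((1/110)w−9/110)(110w−1210) + (0)
Last nonzero remainder: 110w−1210. Dividing through by 110 gives the monic gcd w−11.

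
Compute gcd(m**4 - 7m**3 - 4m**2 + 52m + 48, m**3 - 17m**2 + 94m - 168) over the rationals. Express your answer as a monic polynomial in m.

m**2 - 10m + 24

Repeated division with remainder:
  m**4 - 7m**3 - 4m**2 + 52m + 48 = (m + 10)(m**3 - 17m**2 + 94m - 168) + (72m**2 - 720m + 1728)
  m**3 - 17m**2 + 94m - 168 = ((1/72)m - 7/72)(72m**2 - 720m + 1728) + (0)
Last nonzero remainder: 72m**2 - 720m + 1728. Dividing through by 72 gives the monic gcd m**2 - 10m + 24.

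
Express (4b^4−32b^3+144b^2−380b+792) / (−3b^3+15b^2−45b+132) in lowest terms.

(−4b^2+28b−72)/(3b−12)

Euclidean algorithm in ℚ[b]:
  4b^4−32b^3+144b^2−380b+792 = (−(4/3)b+4)(−3b^3+15b^2−45b+132) + (24b^2−24b+264)
  −3b^3+15b^2−45b+132 = (−(1/8)b+1/2)(24b^2−24b+264) + (0)
Last nonzero remainder: 24b^2−24b+264. Dividing through by 24 gives the monic gcd b^2−b+11.
Cancel b^2−b+11 from numerator and denominator to get the reduced form.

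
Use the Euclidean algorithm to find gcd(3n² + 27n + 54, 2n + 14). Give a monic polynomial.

Euclidean algorithm in ℚ[n]:
  3n² + 27n + 54 = ((3/2)n + 3)(2n + 14) + (12)
  2n + 14 = ((1/6)n + 7/6)(12) + (0)
The last nonzero remainder is the constant 12, so the polynomials are coprime and gcd = 1.

1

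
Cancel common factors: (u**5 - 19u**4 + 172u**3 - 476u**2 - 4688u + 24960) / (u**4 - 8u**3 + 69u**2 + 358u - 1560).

Apply the Euclidean algorithm:
  u**5 - 19u**4 + 172u**3 - 476u**2 - 4688u + 24960 = (u - 11)(u**4 - 8u**3 + 69u**2 + 358u - 1560) + (15u**3 - 75u**2 + 810u + 7800)
  u**4 - 8u**3 + 69u**2 + 358u - 1560 = ((1/15)u - 1/5)(15u**3 - 75u**2 + 810u + 7800) + (0)
Last nonzero remainder: 15u**3 - 75u**2 + 810u + 7800. Dividing through by 15 gives the monic gcd u**3 - 5u**2 + 54u + 520.
Cancel u**3 - 5u**2 + 54u + 520 from numerator and denominator to get the reduced form.

(u**2 - 14u + 48)/(u - 3)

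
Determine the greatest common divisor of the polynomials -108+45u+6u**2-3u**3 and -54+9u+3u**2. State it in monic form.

Euclidean algorithm in ℚ[u]:
  -3u**3+6u**2+45u-108 = (-u+5)(3u**2+9u-54) + (-54u+162)
  3u**2+9u-54 = (-(1/18)u-1/3)(-54u+162) + (0)
Last nonzero remainder: -54u+162. Dividing through by -54 gives the monic gcd u-3.

-3+u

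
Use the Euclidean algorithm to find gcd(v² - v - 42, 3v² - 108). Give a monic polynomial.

v + 6

Repeated division with remainder:
  v² - v - 42 = (1/3)(3v² - 108) + (-v - 6)
  3v² - 108 = (-3v + 18)(-v - 6) + (0)
Last nonzero remainder: -v - 6. Dividing through by -1 gives the monic gcd v + 6.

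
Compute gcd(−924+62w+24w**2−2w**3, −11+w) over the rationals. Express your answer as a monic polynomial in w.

−11+w

By polynomial division,
  −2w**3+24w**2+62w−924 = (−2w**2+2w+84)(w−11) + (0)
The last nonzero remainder w−11 is already monic.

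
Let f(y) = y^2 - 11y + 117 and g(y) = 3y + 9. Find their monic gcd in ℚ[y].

1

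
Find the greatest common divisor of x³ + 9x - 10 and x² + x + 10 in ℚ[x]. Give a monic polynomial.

x² + x + 10

By polynomial division,
  x³ + 9x - 10 = (x - 1)(x² + x + 10) + (0)
The last nonzero remainder x² + x + 10 is already monic.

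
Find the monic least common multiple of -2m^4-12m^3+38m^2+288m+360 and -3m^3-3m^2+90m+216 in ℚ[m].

Apply the Euclidean algorithm:
  -2m^4-12m^3+38m^2+288m+360 = ((2/3)m+10/3)(-3m^3-3m^2+90m+216) + (-12m^2-156m-360)
  -3m^3-3m^2+90m+216 = ((1/4)m-3)(-12m^2-156m-360) + (-288m-864)
  -12m^2-156m-360 = ((1/24)m+5/12)(-288m-864) + (0)
Last nonzero remainder: -288m-864. Dividing through by -288 gives the monic gcd m+3.
Then lcm(f, g) = f·g / gcd(f, g); expanding and making the result monic gives the answer.

m^6+4m^5-55m^4-250m^3+564m^2+3816m+4320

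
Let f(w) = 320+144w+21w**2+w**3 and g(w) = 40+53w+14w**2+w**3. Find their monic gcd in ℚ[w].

Apply the Euclidean algorithm:
  w**3+21w**2+144w+320 = (w**3+14w**2+53w+40) + (7w**2+91w+280)
  w**3+14w**2+53w+40 = ((1/7)w+1/7)(7w**2+91w+280) + (0)
Last nonzero remainder: 7w**2+91w+280. Dividing through by 7 gives the monic gcd w**2+13w+40.

40+13w+w**2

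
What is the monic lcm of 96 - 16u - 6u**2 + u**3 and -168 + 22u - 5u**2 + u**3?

2688 - 352u - 88u**2 + 6u**3 - 5u**4 + u**5

Euclidean algorithm in ℚ[u]:
  u**3 - 6u**2 - 16u + 96 = (u**3 - 5u**2 + 22u - 168) + (-u**2 - 38u + 264)
  u**3 - 5u**2 + 22u - 168 = (-u + 43)(-u**2 - 38u + 264) + (1920u - 11520)
  -u**2 - 38u + 264 = (-(1/1920)u - 11/480)(1920u - 11520) + (0)
Last nonzero remainder: 1920u - 11520. Dividing through by 1920 gives the monic gcd u - 6.
Then lcm(f, g) = f·g / gcd(f, g); expanding and making the result monic gives the answer.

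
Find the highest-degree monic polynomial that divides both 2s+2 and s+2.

1

Repeated division with remainder:
  2s+2 = (2)(s+2) + (-2)
  s+2 = (-(1/2)s-1)(-2) + (0)
The last nonzero remainder is the constant -2, so the polynomials are coprime and gcd = 1.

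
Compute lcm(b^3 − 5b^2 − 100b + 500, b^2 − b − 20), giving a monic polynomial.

Euclidean algorithm in ℚ[b]:
  b^3 − 5b^2 − 100b + 500 = (b − 4)(b^2 − b − 20) + (−84b + 420)
  b^2 − b − 20 = (−(1/84)b − 1/21)(−84b + 420) + (0)
Last nonzero remainder: −84b + 420. Dividing through by −84 gives the monic gcd b − 5.
Then lcm(f, g) = f·g / gcd(f, g); expanding and making the result monic gives the answer.

b^4 − b^3 − 120b^2 + 100b + 2000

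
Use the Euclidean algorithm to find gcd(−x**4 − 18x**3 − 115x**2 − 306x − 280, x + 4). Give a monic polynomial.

Repeated division with remainder:
  −x**4 − 18x**3 − 115x**2 − 306x − 280 = (−x**3 − 14x**2 − 59x − 70)(x + 4) + (0)
The last nonzero remainder x + 4 is already monic.

x + 4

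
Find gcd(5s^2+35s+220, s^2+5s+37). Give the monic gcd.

Euclidean algorithm in ℚ[s]:
  5s^2+35s+220 = (5)(s^2+5s+37) + (10s+35)
  s^2+5s+37 = ((1/10)s+3/20)(10s+35) + (127/4)
  10s+35 = ((40/127)s+140/127)(127/4) + (0)
The last nonzero remainder is the constant 127/4, so the polynomials are coprime and gcd = 1.

1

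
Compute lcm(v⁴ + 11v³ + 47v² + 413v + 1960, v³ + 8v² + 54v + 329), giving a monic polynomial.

v⁶ + 12v⁵ + 105v⁴ + 977v³ + 4582v² + 21371v + 92120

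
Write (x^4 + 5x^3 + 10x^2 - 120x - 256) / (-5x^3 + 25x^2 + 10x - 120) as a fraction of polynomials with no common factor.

Apply the Euclidean algorithm:
  x^4 + 5x^3 + 10x^2 - 120x - 256 = (-(1/5)x - 2)(-5x^3 + 25x^2 + 10x - 120) + (62x^2 - 124x - 496)
  -5x^3 + 25x^2 + 10x - 120 = (-(5/62)x + 15/62)(62x^2 - 124x - 496) + (0)
Last nonzero remainder: 62x^2 - 124x - 496. Dividing through by 62 gives the monic gcd x^2 - 2x - 8.
Cancel x^2 - 2x - 8 from numerator and denominator to get the reduced form.

(-x^2 - 7x - 32)/(5x - 15)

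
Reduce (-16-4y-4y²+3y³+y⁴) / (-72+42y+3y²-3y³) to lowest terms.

(-2-y-y²)/(-9+3y)

Euclidean algorithm in ℚ[y]:
  y⁴+3y³-4y²-4y-16 = (-(1/3)y-4/3)(-3y³+3y²+42y-72) + (14y²+28y-112)
  -3y³+3y²+42y-72 = (-(3/14)y+9/14)(14y²+28y-112) + (0)
Last nonzero remainder: 14y²+28y-112. Dividing through by 14 gives the monic gcd y²+2y-8.
Cancel y²+2y-8 from numerator and denominator to get the reduced form.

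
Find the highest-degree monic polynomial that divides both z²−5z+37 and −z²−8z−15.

1

Repeated division with remainder:
  z²−5z+37 = (−1)(−z²−8z−15) + (−13z+22)
  −z²−8z−15 = ((1/13)z+126/169)(−13z+22) + (−5307/169)
  −13z+22 = ((2197/5307)z−3718/5307)(−5307/169) + (0)
The last nonzero remainder is the constant −5307/169, so the polynomials are coprime and gcd = 1.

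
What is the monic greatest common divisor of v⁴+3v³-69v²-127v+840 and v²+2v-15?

v²+2v-15

Apply the Euclidean algorithm:
  v⁴+3v³-69v²-127v+840 = (v²+v-56)(v²+2v-15) + (0)
The last nonzero remainder v²+2v-15 is already monic.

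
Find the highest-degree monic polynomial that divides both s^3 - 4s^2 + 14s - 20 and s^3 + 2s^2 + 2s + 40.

Repeated division with remainder:
  s^3 - 4s^2 + 14s - 20 = (s^3 + 2s^2 + 2s + 40) + (-6s^2 + 12s - 60)
  s^3 + 2s^2 + 2s + 40 = (-(1/6)s - 2/3)(-6s^2 + 12s - 60) + (0)
Last nonzero remainder: -6s^2 + 12s - 60. Dividing through by -6 gives the monic gcd s^2 - 2s + 10.

s^2 - 2s + 10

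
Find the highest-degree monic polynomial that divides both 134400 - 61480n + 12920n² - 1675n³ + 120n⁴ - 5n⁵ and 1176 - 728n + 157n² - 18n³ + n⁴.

Apply the Euclidean algorithm:
  -5n⁵ + 120n⁴ - 1675n³ + 12920n² - 61480n + 134400 = (-5n + 30)(n⁴ - 18n³ + 157n² - 728n + 1176) + (-350n³ + 4570n² - 33760n + 99120)
  n⁴ - 18n³ + 157n² - 728n + 1176 = (-(1/350)n + 173/12250)(-350n³ + 4570n² - 33760n + 99120) + (-(4896/1225)n² + (39168/1225)n - 39168/175)
  -350n³ + 4570n² - 33760n + 99120 = ((214375/2448)n - 361375/816)(-(4896/1225)n² + (39168/1225)n - 39168/175) + (0)
Last nonzero remainder: -(4896/1225)n² + (39168/1225)n - 39168/175. Dividing through by -4896/1225 gives the monic gcd n² - 8n + 56.

56 - 8n + n²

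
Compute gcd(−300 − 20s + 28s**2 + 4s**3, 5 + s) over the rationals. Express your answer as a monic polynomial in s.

5 + s

Apply the Euclidean algorithm:
  4s**3 + 28s**2 − 20s − 300 = (4s**2 + 8s − 60)(s + 5) + (0)
The last nonzero remainder s + 5 is already monic.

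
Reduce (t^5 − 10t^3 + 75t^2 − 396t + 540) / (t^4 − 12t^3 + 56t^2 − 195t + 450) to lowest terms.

Apply the Euclidean algorithm:
  t^5 − 10t^3 + 75t^2 − 396t + 540 = (t + 12)(t^4 − 12t^3 + 56t^2 − 195t + 450) + (78t^3 − 402t^2 + 1494t − 4860)
  t^4 − 12t^3 + 56t^2 − 195t + 450 = ((1/78)t − 89/1014)(78t^3 − 402t^2 + 1494t − 4860) + ((264/169)t^2 − (264/169)t + 3960/169)
  78t^3 − 402t^2 + 1494t − 4860 = ((2197/44)t − 4563/22)((264/169)t^2 − (264/169)t + 3960/169) + (0)
Last nonzero remainder: (264/169)t^2 − (264/169)t + 3960/169. Dividing through by 264/169 gives the monic gcd t^2 − t + 15.
Cancel t^2 − t + 15 from numerator and denominator to get the reduced form.

(t^3 + t^2 − 24t + 36)/(t^2 − 11t + 30)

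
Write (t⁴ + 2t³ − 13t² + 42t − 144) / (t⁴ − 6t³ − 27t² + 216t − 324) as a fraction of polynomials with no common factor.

Apply the Euclidean algorithm:
  t⁴ + 2t³ − 13t² + 42t − 144 = (t⁴ − 6t³ − 27t² + 216t − 324) + (8t³ + 14t² − 174t + 180)
  t⁴ − 6t³ − 27t² + 216t − 324 = ((1/8)t − 31/32)(8t³ + 14t² − 174t + 180) + ((133/16)t² + (399/16)t − 1197/8)
  8t³ + 14t² − 174t + 180 = ((128/133)t − 160/133)((133/16)t² + (399/16)t − 1197/8) + (0)
Last nonzero remainder: (133/16)t² + (399/16)t − 1197/8. Dividing through by 133/16 gives the monic gcd t² + 3t − 18.
Cancel t² + 3t − 18 from numerator and denominator to get the reduced form.

(t² − t + 8)/(t² − 9t + 18)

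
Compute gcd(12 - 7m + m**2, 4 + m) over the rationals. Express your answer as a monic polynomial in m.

1

Euclidean algorithm in ℚ[m]:
  m**2 - 7m + 12 = (m - 11)(m + 4) + (56)
  m + 4 = ((1/56)m + 1/14)(56) + (0)
The last nonzero remainder is the constant 56, so the polynomials are coprime and gcd = 1.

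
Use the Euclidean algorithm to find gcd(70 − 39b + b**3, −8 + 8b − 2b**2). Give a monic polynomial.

Repeated division with remainder:
  b**3 − 39b + 70 = (−(1/2)b − 2)(−2b**2 + 8b − 8) + (−27b + 54)
  −2b**2 + 8b − 8 = ((2/27)b − 4/27)(−27b + 54) + (0)
Last nonzero remainder: −27b + 54. Dividing through by −27 gives the monic gcd b − 2.

−2 + b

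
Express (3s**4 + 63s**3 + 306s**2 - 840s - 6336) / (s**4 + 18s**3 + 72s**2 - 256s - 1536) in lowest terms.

Repeated division with remainder:
  3s**4 + 63s**3 + 306s**2 - 840s - 6336 = (3)(s**4 + 18s**3 + 72s**2 - 256s - 1536) + (9s**3 + 90s**2 - 72s - 1728)
  s**4 + 18s**3 + 72s**2 - 256s - 1536 = ((1/9)s + 8/9)(9s**3 + 90s**2 - 72s - 1728) + (0)
Last nonzero remainder: 9s**3 + 90s**2 - 72s - 1728. Dividing through by 9 gives the monic gcd s**3 + 10s**2 - 8s - 192.
Cancel s**3 + 10s**2 - 8s - 192 from numerator and denominator to get the reduced form.

(3s + 33)/(s + 8)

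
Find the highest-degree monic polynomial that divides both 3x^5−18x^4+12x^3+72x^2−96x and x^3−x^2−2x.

Euclidean algorithm in ℚ[x]:
  3x^5−18x^4+12x^3+72x^2−96x = (3x^2−15x+3)(x^3−x^2−2x) + (45x^2−90x)
  x^3−x^2−2x = ((1/45)x+1/45)(45x^2−90x) + (0)
Last nonzero remainder: 45x^2−90x. Dividing through by 45 gives the monic gcd x^2−2x.

x^2−2x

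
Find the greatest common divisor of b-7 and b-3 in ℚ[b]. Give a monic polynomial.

1

Repeated division with remainder:
  b-7 = (b-3) + (-4)
  b-3 = (-(1/4)b+3/4)(-4) + (0)
The last nonzero remainder is the constant -4, so the polynomials are coprime and gcd = 1.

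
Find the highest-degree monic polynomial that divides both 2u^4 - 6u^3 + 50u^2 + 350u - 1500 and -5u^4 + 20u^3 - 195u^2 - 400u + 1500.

Apply the Euclidean algorithm:
  2u^4 - 6u^3 + 50u^2 + 350u - 1500 = (-2/5)(-5u^4 + 20u^3 - 195u^2 - 400u + 1500) + (2u^3 - 28u^2 + 190u - 900)
  -5u^4 + 20u^3 - 195u^2 - 400u + 1500 = (-(5/2)u - 25)(2u^3 - 28u^2 + 190u - 900) + (-420u^2 + 2100u - 21000)
  2u^3 - 28u^2 + 190u - 900 = (-(1/210)u + 3/70)(-420u^2 + 2100u - 21000) + (0)
Last nonzero remainder: -420u^2 + 2100u - 21000. Dividing through by -420 gives the monic gcd u^2 - 5u + 50.

u^2 - 5u + 50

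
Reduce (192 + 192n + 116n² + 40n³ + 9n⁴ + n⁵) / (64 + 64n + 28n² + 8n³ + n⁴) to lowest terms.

(6 + 3n + n²)/(2 + n)

Apply the Euclidean algorithm:
  n⁵ + 9n⁴ + 40n³ + 116n² + 192n + 192 = (n + 1)(n⁴ + 8n³ + 28n² + 64n + 64) + (4n³ + 24n² + 64n + 128)
  n⁴ + 8n³ + 28n² + 64n + 64 = ((1/4)n + 1/2)(4n³ + 24n² + 64n + 128) + (0)
Last nonzero remainder: 4n³ + 24n² + 64n + 128. Dividing through by 4 gives the monic gcd n³ + 6n² + 16n + 32.
Cancel n³ + 6n² + 16n + 32 from numerator and denominator to get the reduced form.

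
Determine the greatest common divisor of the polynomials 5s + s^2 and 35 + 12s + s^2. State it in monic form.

5 + s

By polynomial division,
  s^2 + 5s = (s^2 + 12s + 35) + (−7s − 35)
  s^2 + 12s + 35 = (−(1/7)s − 1)(−7s − 35) + (0)
Last nonzero remainder: −7s − 35. Dividing through by −7 gives the monic gcd s + 5.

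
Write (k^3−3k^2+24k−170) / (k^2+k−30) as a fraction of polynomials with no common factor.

Apply the Euclidean algorithm:
  k^3−3k^2+24k−170 = (k−4)(k^2+k−30) + (58k−290)
  k^2+k−30 = ((1/58)k+3/29)(58k−290) + (0)
Last nonzero remainder: 58k−290. Dividing through by 58 gives the monic gcd k−5.
Cancel k−5 from numerator and denominator to get the reduced form.

(k^2+2k+34)/(k+6)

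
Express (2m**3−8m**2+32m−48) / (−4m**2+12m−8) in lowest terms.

Euclidean algorithm in ℚ[m]:
  2m**3−8m**2+32m−48 = (−(1/2)m+1/2)(−4m**2+12m−8) + (22m−44)
  −4m**2+12m−8 = (−(2/11)m+2/11)(22m−44) + (0)
Last nonzero remainder: 22m−44. Dividing through by 22 gives the monic gcd m−2.
Cancel m−2 from numerator and denominator to get the reduced form.

(−m**2+2m−12)/(2m−2)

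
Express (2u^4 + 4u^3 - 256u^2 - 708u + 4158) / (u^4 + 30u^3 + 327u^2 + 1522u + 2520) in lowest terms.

(2u^2 - 28u + 66)/(u^2 + 14u + 40)

Repeated division with remainder:
  2u^4 + 4u^3 - 256u^2 - 708u + 4158 = (2)(u^4 + 30u^3 + 327u^2 + 1522u + 2520) + (-56u^3 - 910u^2 - 3752u - 882)
  u^4 + 30u^3 + 327u^2 + 1522u + 2520 = (-(1/56)u - 55/224)(-56u^3 - 910u^2 - 3752u - 882) + ((585/16)u^2 + 585u + 36855/16)
  -56u^3 - 910u^2 - 3752u - 882 = (-(896/585)u - 224/585)((585/16)u^2 + 585u + 36855/16) + (0)
Last nonzero remainder: (585/16)u^2 + 585u + 36855/16. Dividing through by 585/16 gives the monic gcd u^2 + 16u + 63.
Cancel u^2 + 16u + 63 from numerator and denominator to get the reduced form.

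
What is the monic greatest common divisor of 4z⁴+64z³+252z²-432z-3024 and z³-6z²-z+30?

Repeated division with remainder:
  4z⁴+64z³+252z²-432z-3024 = (4z+88)(z³-6z²-z+30) + (784z²-464z-5664)
  z³-6z²-z+30 = ((1/784)z-265/38416)(784z²-464z-5664) + ((7260/2401)z-21780/2401)
  784z²-464z-5664 = ((470596/1815)z+1133272/1815)((7260/2401)z-21780/2401) + (0)
Last nonzero remainder: (7260/2401)z-21780/2401. Dividing through by 7260/2401 gives the monic gcd z-3.

z-3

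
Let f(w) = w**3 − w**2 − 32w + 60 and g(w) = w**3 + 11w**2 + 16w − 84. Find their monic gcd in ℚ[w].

w**2 + 4w − 12

Repeated division with remainder:
  w**3 − w**2 − 32w + 60 = (w**3 + 11w**2 + 16w − 84) + (−12w**2 − 48w + 144)
  w**3 + 11w**2 + 16w − 84 = (−(1/12)w − 7/12)(−12w**2 − 48w + 144) + (0)
Last nonzero remainder: −12w**2 − 48w + 144. Dividing through by −12 gives the monic gcd w**2 + 4w − 12.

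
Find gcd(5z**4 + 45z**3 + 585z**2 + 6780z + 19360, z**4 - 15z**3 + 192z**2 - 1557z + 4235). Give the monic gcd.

z**2 - 3z + 121

By polynomial division,
  5z**4 + 45z**3 + 585z**2 + 6780z + 19360 = (5)(z**4 - 15z**3 + 192z**2 - 1557z + 4235) + (120z**3 - 375z**2 + 14565z - 1815)
  z**4 - 15z**3 + 192z**2 - 1557z + 4235 = ((1/120)z - 19/192)(120z**3 - 375z**2 + 14565z - 1815) + ((2145/64)z**2 - (6435/64)z + 259545/64)
  120z**3 - 375z**2 + 14565z - 1815 = ((512/143)z - 64/143)((2145/64)z**2 - (6435/64)z + 259545/64) + (0)
Last nonzero remainder: (2145/64)z**2 - (6435/64)z + 259545/64. Dividing through by 2145/64 gives the monic gcd z**2 - 3z + 121.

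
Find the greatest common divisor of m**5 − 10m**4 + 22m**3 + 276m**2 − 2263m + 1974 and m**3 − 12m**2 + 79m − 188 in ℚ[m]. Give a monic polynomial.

m**2 − 8m + 47

By polynomial division,
  m**5 − 10m**4 + 22m**3 + 276m**2 − 2263m + 1974 = (m**2 + 2m − 33)(m**3 − 12m**2 + 79m − 188) + (−90m**2 + 720m − 4230)
  m**3 − 12m**2 + 79m − 188 = (−(1/90)m + 2/45)(−90m**2 + 720m − 4230) + (0)
Last nonzero remainder: −90m**2 + 720m − 4230. Dividing through by −90 gives the monic gcd m**2 − 8m + 47.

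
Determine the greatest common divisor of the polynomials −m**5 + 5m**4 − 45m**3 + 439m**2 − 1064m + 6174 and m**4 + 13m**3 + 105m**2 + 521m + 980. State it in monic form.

Apply the Euclidean algorithm:
  −m**5 + 5m**4 − 45m**3 + 439m**2 − 1064m + 6174 = (−m + 18)(m**4 + 13m**3 + 105m**2 + 521m + 980) + (−174m**3 − 930m**2 − 9462m − 11466)
  m**4 + 13m**3 + 105m**2 + 521m + 980 = (−(1/174)m − 37/841)(−174m**3 − 930m**2 − 9462m − 11466) + ((8162/841)m**2 + (32648/841)m + 399938/841)
  −174m**3 − 930m**2 − 9462m − 11466 = (−(73167/4081)m − 98397/4081)((8162/841)m**2 + (32648/841)m + 399938/841) + (0)
Last nonzero remainder: (8162/841)m**2 + (32648/841)m + 399938/841. Dividing through by 8162/841 gives the monic gcd m**2 + 4m + 49.

m**2 + 4m + 49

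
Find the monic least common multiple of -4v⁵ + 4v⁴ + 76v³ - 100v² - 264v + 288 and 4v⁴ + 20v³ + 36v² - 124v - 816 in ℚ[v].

By polynomial division,
  -4v⁵ + 4v⁴ + 76v³ - 100v² - 264v + 288 = (-v + 6)(4v⁴ + 20v³ + 36v² - 124v - 816) + (-8v³ - 440v² - 336v + 5184)
  4v⁴ + 20v³ + 36v² - 124v - 816 = (-(1/2)v + 25)(-8v³ - 440v² - 336v + 5184) + (10868v² + 10868v - 130416)
  -8v³ - 440v² - 336v + 5184 = (-(2/2717)v - 108/2717)(10868v² + 10868v - 130416) + (0)
Last nonzero remainder: 10868v² + 10868v - 130416. Dividing through by 10868 gives the monic gcd v² + v - 12.
Then lcm(f, g) = f·g / gcd(f, g); expanding and making the result monic gives the answer.

v⁷ + 3v⁶ - 6v⁵ - 68v⁴ - 157v³ + 617v² + 834v - 1224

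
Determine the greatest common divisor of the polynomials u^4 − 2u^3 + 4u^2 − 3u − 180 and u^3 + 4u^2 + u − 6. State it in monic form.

By polynomial division,
  u^4 − 2u^3 + 4u^2 − 3u − 180 = (u − 6)(u^3 + 4u^2 + u − 6) + (27u^2 + 9u − 216)
  u^3 + 4u^2 + u − 6 = ((1/27)u + 11/81)(27u^2 + 9u − 216) + ((70/9)u + 70/3)
  27u^2 + 9u − 216 = ((243/70)u − 324/35)((70/9)u + 70/3) + (0)
Last nonzero remainder: (70/9)u + 70/3. Dividing through by 70/9 gives the monic gcd u + 3.

u + 3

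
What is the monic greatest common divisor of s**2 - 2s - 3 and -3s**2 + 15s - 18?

Repeated division with remainder:
  s**2 - 2s - 3 = (-1/3)(-3s**2 + 15s - 18) + (3s - 9)
  -3s**2 + 15s - 18 = (-s + 2)(3s - 9) + (0)
Last nonzero remainder: 3s - 9. Dividing through by 3 gives the monic gcd s - 3.

s - 3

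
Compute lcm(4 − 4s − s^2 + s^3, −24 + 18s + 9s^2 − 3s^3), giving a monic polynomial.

−16 + 20s − 5s^3 + s^4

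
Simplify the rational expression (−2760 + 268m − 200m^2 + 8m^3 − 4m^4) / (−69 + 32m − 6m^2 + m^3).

Apply the Euclidean algorithm:
  −4m^4 + 8m^3 − 200m^2 + 268m − 2760 = (−4m − 16)(m^3 − 6m^2 + 32m − 69) + (−168m^2 + 504m − 3864)
  m^3 − 6m^2 + 32m − 69 = (−(1/168)m + 1/56)(−168m^2 + 504m − 3864) + (0)
Last nonzero remainder: −168m^2 + 504m − 3864. Dividing through by −168 gives the monic gcd m^2 − 3m + 23.
Cancel m^2 − 3m + 23 from numerator and denominator to get the reduced form.

(−120 − 4m − 4m^2)/(−3 + m)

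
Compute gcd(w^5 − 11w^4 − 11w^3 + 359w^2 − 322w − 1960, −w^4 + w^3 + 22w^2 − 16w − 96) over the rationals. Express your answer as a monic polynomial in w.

w^2 − 2w − 8

Apply the Euclidean algorithm:
  w^5 − 11w^4 − 11w^3 + 359w^2 − 322w − 1960 = (−w + 10)(−w^4 + w^3 + 22w^2 − 16w − 96) + (w^3 + 123w^2 − 258w − 1000)
  −w^4 + w^3 + 22w^2 − 16w − 96 = (−w + 124)(w^3 + 123w^2 − 258w − 1000) + (−15488w^2 + 30976w + 123904)
  w^3 + 123w^2 − 258w − 1000 = (−(1/15488)w − 125/15488)(−15488w^2 + 30976w + 123904) + (0)
Last nonzero remainder: −15488w^2 + 30976w + 123904. Dividing through by −15488 gives the monic gcd w^2 − 2w − 8.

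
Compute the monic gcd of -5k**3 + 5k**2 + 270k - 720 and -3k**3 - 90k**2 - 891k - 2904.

k + 8

Apply the Euclidean algorithm:
  -5k**3 + 5k**2 + 270k - 720 = (5/3)(-3k**3 - 90k**2 - 891k - 2904) + (155k**2 + 1755k + 4120)
  -3k**3 - 90k**2 - 891k - 2904 = (-(3/155)k - 1737/4805)(155k**2 + 1755k + 4120) + (-(169932/961)k - 1359456/961)
  155k**2 + 1755k + 4120 = (-(148955/169932)k - 494915/169932)(-(169932/961)k - 1359456/961) + (0)
Last nonzero remainder: -(169932/961)k - 1359456/961. Dividing through by -169932/961 gives the monic gcd k + 8.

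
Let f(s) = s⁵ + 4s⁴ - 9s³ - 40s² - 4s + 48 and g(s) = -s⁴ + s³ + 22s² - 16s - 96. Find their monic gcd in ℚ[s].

Apply the Euclidean algorithm:
  s⁵ + 4s⁴ - 9s³ - 40s² - 4s + 48 = (-s - 5)(-s⁴ + s³ + 22s² - 16s - 96) + (18s³ + 54s² - 180s - 432)
  -s⁴ + s³ + 22s² - 16s - 96 = (-(1/18)s + 2/9)(18s³ + 54s² - 180s - 432) + (0)
Last nonzero remainder: 18s³ + 54s² - 180s - 432. Dividing through by 18 gives the monic gcd s³ + 3s² - 10s - 24.

s³ + 3s² - 10s - 24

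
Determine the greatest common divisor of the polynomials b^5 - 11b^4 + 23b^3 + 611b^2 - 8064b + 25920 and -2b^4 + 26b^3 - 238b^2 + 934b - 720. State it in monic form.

b^3 - 12b^2 + 107b - 360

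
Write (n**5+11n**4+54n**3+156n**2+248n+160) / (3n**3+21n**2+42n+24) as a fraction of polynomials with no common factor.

(n**3+5n**2+16n+20)/(3n+3)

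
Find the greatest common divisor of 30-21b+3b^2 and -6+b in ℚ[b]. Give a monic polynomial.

Euclidean algorithm in ℚ[b]:
  3b^2-21b+30 = (3b-3)(b-6) + (12)
  b-6 = ((1/12)b-1/2)(12) + (0)
The last nonzero remainder is the constant 12, so the polynomials are coprime and gcd = 1.

1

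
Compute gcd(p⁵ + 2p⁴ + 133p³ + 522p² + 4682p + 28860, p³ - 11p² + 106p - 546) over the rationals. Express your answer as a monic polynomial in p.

p² - 4p + 78

Euclidean algorithm in ℚ[p]:
  p⁵ + 2p⁴ + 133p³ + 522p² + 4682p + 28860 = (p² + 13p + 170)(p³ - 11p² + 106p - 546) + (1560p² - 6240p + 121680)
  p³ - 11p² + 106p - 546 = ((1/1560)p - 7/1560)(1560p² - 6240p + 121680) + (0)
Last nonzero remainder: 1560p² - 6240p + 121680. Dividing through by 1560 gives the monic gcd p² - 4p + 78.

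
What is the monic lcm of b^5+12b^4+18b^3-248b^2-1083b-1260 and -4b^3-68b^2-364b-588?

Apply the Euclidean algorithm:
  b^5+12b^4+18b^3-248b^2-1083b-1260 = (-(1/4)b^2+(5/4)b-3)(-4b^3-68b^2-364b-588) + (-144b^2-1440b-3024)
  -4b^3-68b^2-364b-588 = ((1/36)b+7/36)(-144b^2-1440b-3024) + (0)
Last nonzero remainder: -144b^2-1440b-3024. Dividing through by -144 gives the monic gcd b^2+10b+21.
Then lcm(f, g) = f·g / gcd(f, g); expanding and making the result monic gives the answer.

b^6+19b^5+102b^4-122b^3-2819b^2-8841b-8820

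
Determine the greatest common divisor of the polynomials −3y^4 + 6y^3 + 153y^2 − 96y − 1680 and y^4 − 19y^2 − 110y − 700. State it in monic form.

Apply the Euclidean algorithm:
  −3y^4 + 6y^3 + 153y^2 − 96y − 1680 = (−3)(y^4 − 19y^2 − 110y − 700) + (6y^3 + 96y^2 − 426y − 3780)
  y^4 − 19y^2 − 110y − 700 = ((1/6)y − 8/3)(6y^3 + 96y^2 − 426y − 3780) + (308y^2 − 616y − 10780)
  6y^3 + 96y^2 − 426y − 3780 = ((3/154)y + 27/77)(308y^2 − 616y − 10780) + (0)
Last nonzero remainder: 308y^2 − 616y − 10780. Dividing through by 308 gives the monic gcd y^2 − 2y − 35.

y^2 − 2y − 35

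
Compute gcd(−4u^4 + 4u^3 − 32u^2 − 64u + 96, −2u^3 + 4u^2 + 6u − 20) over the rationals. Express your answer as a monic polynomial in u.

Repeated division with remainder:
  −4u^4 + 4u^3 − 32u^2 − 64u + 96 = (2u + 2)(−2u^3 + 4u^2 + 6u − 20) + (−52u^2 − 36u + 136)
  −2u^3 + 4u^2 + 6u − 20 = ((1/26)u − 35/338)(−52u^2 − 36u + 136) + (−(500/169)u − 1000/169)
  −52u^2 − 36u + 136 = ((2197/125)u − 2873/125)(−(500/169)u − 1000/169) + (0)
Last nonzero remainder: −(500/169)u − 1000/169. Dividing through by −500/169 gives the monic gcd u + 2.

u + 2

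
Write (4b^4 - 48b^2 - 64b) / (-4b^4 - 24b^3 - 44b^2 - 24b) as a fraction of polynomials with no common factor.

Euclidean algorithm in ℚ[b]:
  4b^4 - 48b^2 - 64b = (-1)(-4b^4 - 24b^3 - 44b^2 - 24b) + (-24b^3 - 92b^2 - 88b)
  -4b^4 - 24b^3 - 44b^2 - 24b = ((1/6)b + 13/36)(-24b^3 - 92b^2 - 88b) + ((35/9)b^2 + (70/9)b)
  -24b^3 - 92b^2 - 88b = (-(216/35)b - 396/35)((35/9)b^2 + (70/9)b) + (0)
Last nonzero remainder: (35/9)b^2 + (70/9)b. Dividing through by 35/9 gives the monic gcd b^2 + 2b.
Cancel b^2 + 2b from numerator and denominator to get the reduced form.

(-b^2 + 2b + 8)/(b^2 + 4b + 3)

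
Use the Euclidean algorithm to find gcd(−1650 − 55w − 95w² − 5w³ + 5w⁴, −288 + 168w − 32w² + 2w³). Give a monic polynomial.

Euclidean algorithm in ℚ[w]:
  5w⁴ − 5w³ − 95w² − 55w − 1650 = ((5/2)w + 75/2)(2w³ − 32w² + 168w − 288) + (685w² − 5635w + 9150)
  2w³ − 32w² + 168w − 288 = ((2/685)w − 426/18769)(685w² − 5635w + 9150) + ((251262/18769)w − 1507572/18769)
  685w² − 5635w + 9150 = ((12856765/251262)w − 28622725/251262)((251262/18769)w − 1507572/18769) + (0)
Last nonzero remainder: (251262/18769)w − 1507572/18769. Dividing through by 251262/18769 gives the monic gcd w − 6.

−6 + w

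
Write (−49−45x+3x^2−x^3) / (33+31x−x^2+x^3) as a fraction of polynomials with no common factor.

Repeated division with remainder:
  −x^3+3x^2−45x−49 = (−1)(x^3−x^2+31x+33) + (2x^2−14x−16)
  x^3−x^2+31x+33 = ((1/2)x+3)(2x^2−14x−16) + (81x+81)
  2x^2−14x−16 = ((2/81)x−16/81)(81x+81) + (0)
Last nonzero remainder: 81x+81. Dividing through by 81 gives the monic gcd x+1.
Cancel x+1 from numerator and denominator to get the reduced form.

(−49+4x−x^2)/(33−2x+x^2)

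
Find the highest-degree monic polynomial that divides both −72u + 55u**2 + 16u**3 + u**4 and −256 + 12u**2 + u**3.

8 + u

Repeated division with remainder:
  u**4 + 16u**3 + 55u**2 − 72u = (u + 4)(u**3 + 12u**2 − 256) + (7u**2 + 184u + 1024)
  u**3 + 12u**2 − 256 = ((1/7)u − 100/49)(7u**2 + 184u + 1024) + ((11232/49)u + 89856/49)
  7u**2 + 184u + 1024 = ((343/11232)u + 196/351)((11232/49)u + 89856/49) + (0)
Last nonzero remainder: (11232/49)u + 89856/49. Dividing through by 11232/49 gives the monic gcd u + 8.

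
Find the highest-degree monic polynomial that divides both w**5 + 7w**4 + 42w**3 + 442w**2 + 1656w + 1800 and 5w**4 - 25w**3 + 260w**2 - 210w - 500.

Repeated division with remainder:
  w**5 + 7w**4 + 42w**3 + 442w**2 + 1656w + 1800 = ((1/5)w + 12/5)(5w**4 - 25w**3 + 260w**2 - 210w - 500) + (50w**3 - 140w**2 + 2260w + 3000)
  5w**4 - 25w**3 + 260w**2 - 210w - 500 = ((1/10)w - 11/50)(50w**3 - 140w**2 + 2260w + 3000) + ((16/5)w**2 - (64/5)w + 160)
  50w**3 - 140w**2 + 2260w + 3000 = ((125/8)w + 75/4)((16/5)w**2 - (64/5)w + 160) + (0)
Last nonzero remainder: (16/5)w**2 - (64/5)w + 160. Dividing through by 16/5 gives the monic gcd w**2 - 4w + 50.

w**2 - 4w + 50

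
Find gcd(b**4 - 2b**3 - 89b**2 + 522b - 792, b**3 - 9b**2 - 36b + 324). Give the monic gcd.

b - 6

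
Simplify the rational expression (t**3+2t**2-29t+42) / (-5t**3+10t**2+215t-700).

Apply the Euclidean algorithm:
  t**3+2t**2-29t+42 = (-1/5)(-5t**3+10t**2+215t-700) + (4t**2+14t-98)
  -5t**3+10t**2+215t-700 = (-(5/4)t+55/8)(4t**2+14t-98) + (-(15/4)t-105/4)
  4t**2+14t-98 = (-(16/15)t+56/15)(-(15/4)t-105/4) + (0)
Last nonzero remainder: -(15/4)t-105/4. Dividing through by -15/4 gives the monic gcd t+7.
Cancel t+7 from numerator and denominator to get the reduced form.

(-t**2+5t-6)/(5t**2-45t+100)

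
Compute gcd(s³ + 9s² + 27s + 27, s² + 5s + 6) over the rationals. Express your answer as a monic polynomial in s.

Euclidean algorithm in ℚ[s]:
  s³ + 9s² + 27s + 27 = (s + 4)(s² + 5s + 6) + (s + 3)
  s² + 5s + 6 = (s + 2)(s + 3) + (0)
The last nonzero remainder s + 3 is already monic.

s + 3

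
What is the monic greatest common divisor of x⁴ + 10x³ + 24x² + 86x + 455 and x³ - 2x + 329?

x + 7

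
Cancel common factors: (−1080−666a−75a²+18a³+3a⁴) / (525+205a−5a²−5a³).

(72+6a−3a²)/(−35+5a)

By polynomial division,
  3a⁴+18a³−75a²−666a−1080 = (−(3/5)a−3)(−5a³−5a²+205a+525) + (33a²+264a+495)
  −5a³−5a²+205a+525 = (−(5/33)a+35/33)(33a²+264a+495) + (0)
Last nonzero remainder: 33a²+264a+495. Dividing through by 33 gives the monic gcd a²+8a+15.
Cancel a²+8a+15 from numerator and denominator to get the reduced form.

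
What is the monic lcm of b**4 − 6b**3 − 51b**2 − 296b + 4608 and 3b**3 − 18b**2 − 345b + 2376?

b**5 + 5b**4 − 117b**3 − 857b**2 + 1352b + 50688

By polynomial division,
  b**4 − 6b**3 − 51b**2 − 296b + 4608 = ((1/3)b)(3b**3 − 18b**2 − 345b + 2376) + (64b**2 − 1088b + 4608)
  3b**3 − 18b**2 − 345b + 2376 = ((3/64)b + 33/64)(64b**2 − 1088b + 4608) + (0)
Last nonzero remainder: 64b**2 − 1088b + 4608. Dividing through by 64 gives the monic gcd b**2 − 17b + 72.
Then lcm(f, g) = f·g / gcd(f, g); expanding and making the result monic gives the answer.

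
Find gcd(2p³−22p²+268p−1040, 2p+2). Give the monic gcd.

1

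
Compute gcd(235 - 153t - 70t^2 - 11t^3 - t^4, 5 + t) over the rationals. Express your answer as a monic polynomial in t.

By polynomial division,
  -t^4 - 11t^3 - 70t^2 - 153t + 235 = (-t^3 - 6t^2 - 40t + 47)(t + 5) + (0)
The last nonzero remainder t + 5 is already monic.

5 + t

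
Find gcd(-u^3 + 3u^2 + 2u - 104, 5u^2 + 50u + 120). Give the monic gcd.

By polynomial division,
  -u^3 + 3u^2 + 2u - 104 = (-(1/5)u + 13/5)(5u^2 + 50u + 120) + (-104u - 416)
  5u^2 + 50u + 120 = (-(5/104)u - 15/52)(-104u - 416) + (0)
Last nonzero remainder: -104u - 416. Dividing through by -104 gives the monic gcd u + 4.

u + 4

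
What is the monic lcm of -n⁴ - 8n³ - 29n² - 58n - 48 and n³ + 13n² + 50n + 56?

Repeated division with remainder:
  -n⁴ - 8n³ - 29n² - 58n - 48 = (-n + 5)(n³ + 13n² + 50n + 56) + (-44n² - 252n - 328)
  n³ + 13n² + 50n + 56 = (-(1/44)n - 20/121)(-44n² - 252n - 328) + ((108/121)n + 216/121)
  -44n² - 252n - 328 = (-(1331/27)n - 4961/27)((108/121)n + 216/121) + (0)
Last nonzero remainder: (108/121)n + 216/121. Dividing through by 108/121 gives the monic gcd n + 2.
Then lcm(f, g) = f·g / gcd(f, g); expanding and making the result monic gives the answer.

n⁶ + 19n⁵ + 145n⁴ + 601n³ + 1498n² + 2152n + 1344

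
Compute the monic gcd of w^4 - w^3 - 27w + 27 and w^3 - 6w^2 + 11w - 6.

w^2 - 4w + 3

Apply the Euclidean algorithm:
  w^4 - w^3 - 27w + 27 = (w + 5)(w^3 - 6w^2 + 11w - 6) + (19w^2 - 76w + 57)
  w^3 - 6w^2 + 11w - 6 = ((1/19)w - 2/19)(19w^2 - 76w + 57) + (0)
Last nonzero remainder: 19w^2 - 76w + 57. Dividing through by 19 gives the monic gcd w^2 - 4w + 3.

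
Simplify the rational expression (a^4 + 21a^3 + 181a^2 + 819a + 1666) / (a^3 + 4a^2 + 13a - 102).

(a^2 + 14a + 49)/(a - 3)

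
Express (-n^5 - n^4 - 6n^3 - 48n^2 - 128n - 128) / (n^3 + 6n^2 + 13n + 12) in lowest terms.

Apply the Euclidean algorithm:
  -n^5 - n^4 - 6n^3 - 48n^2 - 128n - 128 = (-n^2 + 5n - 23)(n^3 + 6n^2 + 13n + 12) + (37n^2 + 111n + 148)
  n^3 + 6n^2 + 13n + 12 = ((1/37)n + 3/37)(37n^2 + 111n + 148) + (0)
Last nonzero remainder: 37n^2 + 111n + 148. Dividing through by 37 gives the monic gcd n^2 + 3n + 4.
Cancel n^2 + 3n + 4 from numerator and denominator to get the reduced form.

(-n^3 + 2n^2 - 8n - 32)/(n + 3)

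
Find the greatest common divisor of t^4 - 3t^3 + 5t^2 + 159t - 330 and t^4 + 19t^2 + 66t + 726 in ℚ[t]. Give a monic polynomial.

Apply the Euclidean algorithm:
  t^4 - 3t^3 + 5t^2 + 159t - 330 = (t^4 + 19t^2 + 66t + 726) + (-3t^3 - 14t^2 + 93t - 1056)
  t^4 + 19t^2 + 66t + 726 = (-(1/3)t + 14/9)(-3t^3 - 14t^2 + 93t - 1056) + ((646/9)t^2 - (1292/3)t + 7106/3)
  -3t^3 - 14t^2 + 93t - 1056 = (-(27/646)t - 144/323)((646/9)t^2 - (1292/3)t + 7106/3) + (0)
Last nonzero remainder: (646/9)t^2 - (1292/3)t + 7106/3. Dividing through by 646/9 gives the monic gcd t^2 - 6t + 33.

t^2 - 6t + 33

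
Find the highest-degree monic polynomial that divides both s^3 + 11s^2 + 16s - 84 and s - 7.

1

By polynomial division,
  s^3 + 11s^2 + 16s - 84 = (s^2 + 18s + 142)(s - 7) + (910)
  s - 7 = ((1/910)s - 1/130)(910) + (0)
The last nonzero remainder is the constant 910, so the polynomials are coprime and gcd = 1.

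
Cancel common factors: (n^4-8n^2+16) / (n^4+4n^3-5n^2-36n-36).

Apply the Euclidean algorithm:
  n^4-8n^2+16 = (n^4+4n^3-5n^2-36n-36) + (-4n^3-3n^2+36n+52)
  n^4+4n^3-5n^2-36n-36 = (-(1/4)n-13/16)(-4n^3-3n^2+36n+52) + ((25/16)n^2+(25/4)n+25/4)
  -4n^3-3n^2+36n+52 = (-(64/25)n+208/25)((25/16)n^2+(25/4)n+25/4) + (0)
Last nonzero remainder: (25/16)n^2+(25/4)n+25/4. Dividing through by 25/16 gives the monic gcd n^2+4n+4.
Cancel n^2+4n+4 from numerator and denominator to get the reduced form.

(n^2-4n+4)/(n^2-9)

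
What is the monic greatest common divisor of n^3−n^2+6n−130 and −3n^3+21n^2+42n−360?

Apply the Euclidean algorithm:
  n^3−n^2+6n−130 = (−1/3)(−3n^3+21n^2+42n−360) + (6n^2+20n−250)
  −3n^3+21n^2+42n−360 = (−(1/2)n+31/6)(6n^2+20n−250) + (−(559/3)n+2795/3)
  6n^2+20n−250 = (−(18/559)n−150/559)(−(559/3)n+2795/3) + (0)
Last nonzero remainder: −(559/3)n+2795/3. Dividing through by −559/3 gives the monic gcd n−5.

n−5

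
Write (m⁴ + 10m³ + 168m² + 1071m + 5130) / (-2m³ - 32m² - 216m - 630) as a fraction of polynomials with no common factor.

(-m² - m - 114)/(2m + 14)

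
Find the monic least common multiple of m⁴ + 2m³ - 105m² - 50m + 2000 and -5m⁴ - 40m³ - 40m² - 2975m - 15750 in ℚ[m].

Euclidean algorithm in ℚ[m]:
  m⁴ + 2m³ - 105m² - 50m + 2000 = (-1/5)(-5m⁴ - 40m³ - 40m² - 2975m - 15750) + (-6m³ - 113m² - 645m - 1150)
  -5m⁴ - 40m³ - 40m² - 2975m - 15750 = ((5/6)m - 325/36)(-6m³ - 113m² - 645m - 1150) + (-(18815/36)m² - (94075/12)m - 470375/18)
  -6m³ - 113m² - 645m - 1150 = ((216/18815)m + 828/18815)(-(18815/36)m² - (94075/12)m - 470375/18) + (0)
Last nonzero remainder: -(18815/36)m² - (94075/12)m - 470375/18. Dividing through by -18815/36 gives the monic gcd m² + 15m + 50.
Then lcm(f, g) = f·g / gcd(f, g); expanding and making the result monic gives the answer.

m⁶ - 5m⁵ - 56m⁴ + 811m³ - 4265m² - 17150m + 126000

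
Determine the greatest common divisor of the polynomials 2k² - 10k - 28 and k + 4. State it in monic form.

Euclidean algorithm in ℚ[k]:
  2k² - 10k - 28 = (2k - 18)(k + 4) + (44)
  k + 4 = ((1/44)k + 1/11)(44) + (0)
The last nonzero remainder is the constant 44, so the polynomials are coprime and gcd = 1.

1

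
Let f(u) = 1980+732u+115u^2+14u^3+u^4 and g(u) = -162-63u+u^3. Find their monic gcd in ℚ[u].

Apply the Euclidean algorithm:
  u^4+14u^3+115u^2+732u+1980 = (u+14)(u^3-63u-162) + (178u^2+1776u+4248)
  u^3-63u-162 = ((1/178)u-444/7921)(178u^2+1776u+4248) + ((100485/7921)u+602910/7921)
  178u^2+1776u+4248 = ((1409938/100485)u+1869356/33495)((100485/7921)u+602910/7921) + (0)
Last nonzero remainder: (100485/7921)u+602910/7921. Dividing through by 100485/7921 gives the monic gcd u+6.

6+u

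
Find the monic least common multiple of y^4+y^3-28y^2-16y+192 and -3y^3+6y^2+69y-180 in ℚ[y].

y^5+6y^4-23y^3-156y^2+112y+960

Repeated division with remainder:
  y^4+y^3-28y^2-16y+192 = (-(1/3)y-1)(-3y^3+6y^2+69y-180) + (y^2-7y+12)
  -3y^3+6y^2+69y-180 = (-3y-15)(y^2-7y+12) + (0)
The last nonzero remainder y^2-7y+12 is already monic.
Then lcm(f, g) = f·g / gcd(f, g); expanding and making the result monic gives the answer.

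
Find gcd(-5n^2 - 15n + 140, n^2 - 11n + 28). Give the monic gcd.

n - 4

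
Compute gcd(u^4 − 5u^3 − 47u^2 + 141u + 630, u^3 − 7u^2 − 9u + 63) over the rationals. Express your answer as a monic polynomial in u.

Euclidean algorithm in ℚ[u]:
  u^4 − 5u^3 − 47u^2 + 141u + 630 = (u + 2)(u^3 − 7u^2 − 9u + 63) + (−24u^2 + 96u + 504)
  u^3 − 7u^2 − 9u + 63 = (−(1/24)u + 1/8)(−24u^2 + 96u + 504) + (0)
Last nonzero remainder: −24u^2 + 96u + 504. Dividing through by −24 gives the monic gcd u^2 − 4u − 21.

u^2 − 4u − 21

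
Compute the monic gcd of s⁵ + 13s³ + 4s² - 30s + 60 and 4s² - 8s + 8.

Euclidean algorithm in ℚ[s]:
  s⁵ + 13s³ + 4s² - 30s + 60 = ((1/4)s³ + (1/2)s² + (15/4)s + 15/2)(4s² - 8s + 8) + (0)
Last nonzero remainder: 4s² - 8s + 8. Dividing through by 4 gives the monic gcd s² - 2s + 2.

s² - 2s + 2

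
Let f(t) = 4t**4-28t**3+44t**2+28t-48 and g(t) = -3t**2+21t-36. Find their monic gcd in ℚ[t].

Apply the Euclidean algorithm:
  4t**4-28t**3+44t**2+28t-48 = (-(4/3)t**2+4/3)(-3t**2+21t-36) + (0)
Last nonzero remainder: -3t**2+21t-36. Dividing through by -3 gives the monic gcd t**2-7t+12.

t**2-7t+12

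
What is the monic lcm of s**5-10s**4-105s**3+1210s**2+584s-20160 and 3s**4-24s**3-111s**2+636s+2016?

By polynomial division,
  s**5-10s**4-105s**3+1210s**2+584s-20160 = ((1/3)s-2/3)(3s**4-24s**3-111s**2+636s+2016) + (-84s**3+924s**2+336s-18816)
  3s**4-24s**3-111s**2+636s+2016 = (-(1/28)s-3/28)(-84s**3+924s**2+336s-18816) + (0)
Last nonzero remainder: -84s**3+924s**2+336s-18816. Dividing through by -84 gives the monic gcd s**3-11s**2-4s+224.
Then lcm(f, g) = f·g / gcd(f, g); expanding and making the result monic gives the answer.

s**6-7s**5-135s**4+895s**3+4214s**2-18408s-60480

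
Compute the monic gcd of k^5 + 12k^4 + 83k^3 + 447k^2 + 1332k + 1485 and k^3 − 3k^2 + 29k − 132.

k^2 + k + 33

Apply the Euclidean algorithm:
  k^5 + 12k^4 + 83k^3 + 447k^2 + 1332k + 1485 = (k^2 + 15k + 99)(k^3 − 3k^2 + 29k − 132) + (441k^2 + 441k + 14553)
  k^3 − 3k^2 + 29k − 132 = ((1/441)k − 4/441)(441k^2 + 441k + 14553) + (0)
Last nonzero remainder: 441k^2 + 441k + 14553. Dividing through by 441 gives the monic gcd k^2 + k + 33.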